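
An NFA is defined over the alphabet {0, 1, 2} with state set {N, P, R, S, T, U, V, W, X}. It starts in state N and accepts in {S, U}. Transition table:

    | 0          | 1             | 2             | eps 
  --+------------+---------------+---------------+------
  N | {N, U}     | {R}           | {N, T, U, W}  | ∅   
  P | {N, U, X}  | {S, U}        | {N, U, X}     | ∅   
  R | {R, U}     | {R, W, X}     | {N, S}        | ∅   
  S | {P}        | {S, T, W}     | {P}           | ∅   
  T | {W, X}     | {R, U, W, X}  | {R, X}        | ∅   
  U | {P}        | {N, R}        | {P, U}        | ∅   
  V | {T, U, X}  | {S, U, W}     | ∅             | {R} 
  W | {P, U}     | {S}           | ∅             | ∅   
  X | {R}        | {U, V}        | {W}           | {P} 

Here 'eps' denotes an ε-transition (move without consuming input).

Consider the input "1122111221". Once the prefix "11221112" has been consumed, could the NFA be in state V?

No

Start in {N}.
Read '1': N→{R}; now {R}.
Read '1': R→{R, W, X}; union {R, W, X}; ε-closure = {P, R, W, X}.
Read '2': P→{N, U, X}, R→{N, S}, W→∅, X→{W}; union {N, S, U, W, X}; ε-closure = {N, P, S, U, W, X}.
Read '2': N→{N, T, U, W}, P→{N, U, X}, S→{P}, U→{P, U}, W→∅, X→{W}; now {N, P, T, U, W, X}.
Read '1': N→{R}, P→{S, U}, T→{R, U, W, X}, U→{N, R}, W→{S}, X→{U, V}; union {N, R, S, U, V, W, X}; ε-closure = {N, P, R, S, U, V, W, X}.
Read '1': N→{R}, P→{S, U}, R→{R, W, X}, S→{S, T, W}, U→{N, R}, V→{S, U, W}, W→{S}, X→{U, V}; union {N, R, S, T, U, V, W, X}; ε-closure = {N, P, R, S, T, U, V, W, X}.
Read '1': N→{R}, P→{S, U}, R→{R, W, X}, S→{S, T, W}, T→{R, U, W, X}, U→{N, R}, V→{S, U, W}, W→{S}, X→{U, V}; union {N, R, S, T, U, V, W, X}; ε-closure = {N, P, R, S, T, U, V, W, X}.
Read '2': N→{N, T, U, W}, P→{N, U, X}, R→{N, S}, S→{P}, T→{R, X}, U→{P, U}, V→∅, W→∅, X→{W}; now {N, P, R, S, T, U, W, X}.
State V is not in {N, P, R, S, T, U, W, X}.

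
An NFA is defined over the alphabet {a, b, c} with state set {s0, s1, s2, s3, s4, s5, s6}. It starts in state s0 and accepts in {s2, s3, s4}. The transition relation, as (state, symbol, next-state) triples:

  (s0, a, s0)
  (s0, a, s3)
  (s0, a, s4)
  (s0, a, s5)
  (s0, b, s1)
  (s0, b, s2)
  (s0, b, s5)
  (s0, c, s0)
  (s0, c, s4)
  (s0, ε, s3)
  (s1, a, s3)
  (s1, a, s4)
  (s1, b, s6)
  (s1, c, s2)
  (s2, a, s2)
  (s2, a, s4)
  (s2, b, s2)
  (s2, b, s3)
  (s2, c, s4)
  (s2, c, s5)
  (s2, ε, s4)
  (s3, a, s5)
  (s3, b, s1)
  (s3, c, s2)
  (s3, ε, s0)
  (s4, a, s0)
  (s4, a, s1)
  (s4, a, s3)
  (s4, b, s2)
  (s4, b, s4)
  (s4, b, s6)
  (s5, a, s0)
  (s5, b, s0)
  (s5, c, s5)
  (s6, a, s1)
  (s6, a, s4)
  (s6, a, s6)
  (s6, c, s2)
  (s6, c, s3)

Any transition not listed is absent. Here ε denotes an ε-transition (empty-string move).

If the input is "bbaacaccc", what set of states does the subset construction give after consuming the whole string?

{s0, s2, s3, s4, s5}

Start: ε-closure({s0}) = {s0, s3}.
Read 'b': {s0, s3} → {s1, s2, s4, s5}.
Read 'b': {s1, s2, s4, s5} → {s0, s2, s3, s4, s6}.
Read 'a': {s0, s2, s3, s4, s6} → {s0, s1, s2, s3, s4, s5, s6}.
Read 'a': {s0, s1, s2, s3, s4, s5, s6} → {s0, s1, s2, s3, s4, s5, s6}.
Read 'c': {s0, s1, s2, s3, s4, s5, s6} → {s0, s2, s3, s4, s5}.
Read 'a': {s0, s2, s3, s4, s5} → {s0, s1, s2, s3, s4, s5}.
Read 'c': {s0, s1, s2, s3, s4, s5} → {s0, s2, s3, s4, s5}.
Read 'c': {s0, s2, s3, s4, s5} → {s0, s2, s3, s4, s5}.
Read 'c': {s0, s2, s3, s4, s5} → {s0, s2, s3, s4, s5}.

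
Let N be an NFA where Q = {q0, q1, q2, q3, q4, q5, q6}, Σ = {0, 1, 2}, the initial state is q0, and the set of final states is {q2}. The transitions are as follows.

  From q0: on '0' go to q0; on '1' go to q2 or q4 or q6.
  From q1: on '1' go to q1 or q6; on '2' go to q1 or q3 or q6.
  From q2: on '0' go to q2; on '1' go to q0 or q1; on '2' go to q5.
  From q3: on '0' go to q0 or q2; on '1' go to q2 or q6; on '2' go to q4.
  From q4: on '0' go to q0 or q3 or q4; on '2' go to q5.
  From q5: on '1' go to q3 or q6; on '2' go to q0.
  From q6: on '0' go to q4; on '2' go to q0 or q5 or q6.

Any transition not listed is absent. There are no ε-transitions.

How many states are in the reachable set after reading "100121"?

Start in {q0}.
Read '1': q0→{q2, q4, q6}; now {q2, q4, q6}.
Read '0': q2→{q2}, q4→{q0, q3, q4}, q6→{q4}; now {q0, q2, q3, q4}.
Read '0': q0→{q0}, q2→{q2}, q3→{q0, q2}, q4→{q0, q3, q4}; now {q0, q2, q3, q4}.
Read '1': q0→{q2, q4, q6}, q2→{q0, q1}, q3→{q2, q6}, q4→∅; now {q0, q1, q2, q4, q6}.
Read '2': q0→∅, q1→{q1, q3, q6}, q2→{q5}, q4→{q5}, q6→{q0, q5, q6}; now {q0, q1, q3, q5, q6}.
Read '1': q0→{q2, q4, q6}, q1→{q1, q6}, q3→{q2, q6}, q5→{q3, q6}, q6→∅; now {q1, q2, q3, q4, q6}.
That set has 5 states.

5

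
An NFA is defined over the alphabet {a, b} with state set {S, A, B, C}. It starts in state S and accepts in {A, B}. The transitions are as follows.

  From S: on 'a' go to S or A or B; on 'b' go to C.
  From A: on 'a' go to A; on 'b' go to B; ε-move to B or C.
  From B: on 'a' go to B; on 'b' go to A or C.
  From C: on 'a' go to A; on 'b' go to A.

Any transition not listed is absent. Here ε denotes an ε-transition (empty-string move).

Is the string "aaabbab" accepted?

Start in {S}.
Read 'a': S→{S, A, B}; union {S, A, B}; ε-closure = {S, A, B, C}.
Read 'a': S→{S, A, B}, A→{A}, B→{B}, C→{A}; union {S, A, B}; ε-closure = {S, A, B, C}.
Read 'a': S→{S, A, B}, A→{A}, B→{B}, C→{A}; union {S, A, B}; ε-closure = {S, A, B, C}.
Read 'b': S→{C}, A→{B}, B→{A, C}, C→{A}; now {A, B, C}.
Read 'b': A→{B}, B→{A, C}, C→{A}; now {A, B, C}.
Read 'a': A→{A}, B→{B}, C→{A}; union {A, B}; ε-closure = {A, B, C}.
Read 'b': A→{B}, B→{A, C}, C→{A}; now {A, B, C}.
The final set {A, B, C} contains the accepting states A, B.

Yes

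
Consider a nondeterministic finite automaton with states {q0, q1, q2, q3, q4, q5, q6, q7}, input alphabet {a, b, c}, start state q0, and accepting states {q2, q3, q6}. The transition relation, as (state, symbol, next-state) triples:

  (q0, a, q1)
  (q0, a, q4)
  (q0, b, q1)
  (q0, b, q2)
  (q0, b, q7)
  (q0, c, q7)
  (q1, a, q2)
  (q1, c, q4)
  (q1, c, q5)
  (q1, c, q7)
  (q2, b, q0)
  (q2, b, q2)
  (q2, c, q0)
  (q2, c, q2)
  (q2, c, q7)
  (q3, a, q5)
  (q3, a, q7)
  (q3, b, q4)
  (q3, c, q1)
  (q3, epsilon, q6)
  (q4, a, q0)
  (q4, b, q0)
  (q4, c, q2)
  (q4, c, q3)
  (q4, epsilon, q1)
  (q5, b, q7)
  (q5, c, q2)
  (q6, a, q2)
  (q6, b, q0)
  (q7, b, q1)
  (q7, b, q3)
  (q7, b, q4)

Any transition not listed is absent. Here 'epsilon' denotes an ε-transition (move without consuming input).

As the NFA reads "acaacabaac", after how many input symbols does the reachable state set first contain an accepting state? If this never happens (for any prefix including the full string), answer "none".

Start in {q0}.
Read 'a': q0→{q1, q4}; now {q1, q4}.
Read 'c': q1→{q4, q5, q7}, q4→{q2, q3}; union {q2, q3, q4, q5, q7}; ε-closure = {q1, q2, q3, q4, q5, q6, q7}.
None of the earlier sets intersect F, but {q1, q2, q3, q4, q5, q6, q7} does.

2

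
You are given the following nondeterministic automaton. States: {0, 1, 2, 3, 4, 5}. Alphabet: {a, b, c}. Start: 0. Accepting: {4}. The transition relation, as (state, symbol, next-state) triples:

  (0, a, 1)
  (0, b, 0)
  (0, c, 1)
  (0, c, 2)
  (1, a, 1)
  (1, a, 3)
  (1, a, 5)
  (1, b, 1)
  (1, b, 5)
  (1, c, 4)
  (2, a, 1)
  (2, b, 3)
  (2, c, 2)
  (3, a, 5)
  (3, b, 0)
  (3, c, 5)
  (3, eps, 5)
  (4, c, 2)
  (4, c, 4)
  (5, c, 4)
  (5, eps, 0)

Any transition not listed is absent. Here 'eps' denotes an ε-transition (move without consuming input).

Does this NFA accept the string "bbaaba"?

Start in {0}.
Read 'b': {0} → {0}.
Read 'b': {0} → {0}.
Read 'a': {0} → {1}.
Read 'a': {1} → {0, 1, 3, 5}.
Read 'b': {0, 1, 3, 5} → {0, 1, 5}.
Read 'a': {0, 1, 5} → {0, 1, 3, 5}.
The final set {0, 1, 3, 5} contains no accepting state.

No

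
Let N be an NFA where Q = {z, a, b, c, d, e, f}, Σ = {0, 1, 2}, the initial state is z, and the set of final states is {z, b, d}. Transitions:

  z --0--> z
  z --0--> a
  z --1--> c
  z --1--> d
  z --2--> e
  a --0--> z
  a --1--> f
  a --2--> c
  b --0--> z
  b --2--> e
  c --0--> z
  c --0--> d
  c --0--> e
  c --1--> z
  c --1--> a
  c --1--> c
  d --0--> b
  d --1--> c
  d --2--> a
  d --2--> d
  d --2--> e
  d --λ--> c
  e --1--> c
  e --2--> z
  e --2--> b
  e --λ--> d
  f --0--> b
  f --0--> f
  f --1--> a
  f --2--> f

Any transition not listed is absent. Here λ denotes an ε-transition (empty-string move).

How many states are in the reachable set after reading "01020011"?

5

Start in {z}.
Read '0': z→{z, a}; now {z, a}.
Read '1': z→{c, d}, a→{f}; now {c, d, f}.
Read '0': c→{z, d, e}, d→{b}, f→{b, f}; union {z, b, d, e, f}; ε-closure = {z, b, c, d, e, f}.
Read '2': z→{e}, b→{e}, c→∅, d→{a, d, e}, e→{z, b}, f→{f}; union {z, a, b, d, e, f}; ε-closure = {z, a, b, c, d, e, f}.
Read '0': z→{z, a}, a→{z}, b→{z}, c→{z, d, e}, d→{b}, e→∅, f→{b, f}; union {z, a, b, d, e, f}; ε-closure = {z, a, b, c, d, e, f}.
Read '0': z→{z, a}, a→{z}, b→{z}, c→{z, d, e}, d→{b}, e→∅, f→{b, f}; union {z, a, b, d, e, f}; ε-closure = {z, a, b, c, d, e, f}.
Read '1': z→{c, d}, a→{f}, b→∅, c→{z, a, c}, d→{c}, e→{c}, f→{a}; now {z, a, c, d, f}.
Read '1': z→{c, d}, a→{f}, c→{z, a, c}, d→{c}, f→{a}; now {z, a, c, d, f}.
That set has 5 states.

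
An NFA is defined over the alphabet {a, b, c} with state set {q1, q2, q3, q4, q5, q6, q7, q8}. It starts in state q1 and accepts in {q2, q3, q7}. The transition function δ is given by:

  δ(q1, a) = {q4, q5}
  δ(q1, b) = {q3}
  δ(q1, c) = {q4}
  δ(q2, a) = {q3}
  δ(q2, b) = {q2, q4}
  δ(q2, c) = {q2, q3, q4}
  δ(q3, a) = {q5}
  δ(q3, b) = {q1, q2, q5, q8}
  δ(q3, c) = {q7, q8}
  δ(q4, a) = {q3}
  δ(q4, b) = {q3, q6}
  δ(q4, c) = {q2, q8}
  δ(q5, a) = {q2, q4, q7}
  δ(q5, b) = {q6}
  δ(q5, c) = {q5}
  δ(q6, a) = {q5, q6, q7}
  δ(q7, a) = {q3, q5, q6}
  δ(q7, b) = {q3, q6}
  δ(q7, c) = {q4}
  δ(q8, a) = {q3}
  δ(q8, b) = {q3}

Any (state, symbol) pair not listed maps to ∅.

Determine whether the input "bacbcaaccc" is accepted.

Start in {q1}.
Read 'b': q1→{q3}; now {q3}.
Read 'a': q3→{q5}; now {q5}.
Read 'c': q5→{q5}; now {q5}.
Read 'b': q5→{q6}; now {q6}.
Read 'c': q6→∅; now ∅.
The set is empty and remains empty for the remaining 5 symbols.
The final set ∅ contains no accepting state.

No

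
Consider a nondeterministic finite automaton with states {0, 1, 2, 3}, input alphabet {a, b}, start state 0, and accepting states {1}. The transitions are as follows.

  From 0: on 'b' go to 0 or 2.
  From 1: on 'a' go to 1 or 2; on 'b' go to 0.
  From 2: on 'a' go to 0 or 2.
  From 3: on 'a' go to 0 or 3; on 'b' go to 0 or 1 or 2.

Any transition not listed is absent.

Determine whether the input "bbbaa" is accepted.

Start in {0}.
Read 'b': 0→{0, 2}; now {0, 2}.
Read 'b': 0→{0, 2}, 2→∅; now {0, 2}.
Read 'b': 0→{0, 2}, 2→∅; now {0, 2}.
Read 'a': 0→∅, 2→{0, 2}; now {0, 2}.
Read 'a': 0→∅, 2→{0, 2}; now {0, 2}.
The final set {0, 2} contains no accepting state.

No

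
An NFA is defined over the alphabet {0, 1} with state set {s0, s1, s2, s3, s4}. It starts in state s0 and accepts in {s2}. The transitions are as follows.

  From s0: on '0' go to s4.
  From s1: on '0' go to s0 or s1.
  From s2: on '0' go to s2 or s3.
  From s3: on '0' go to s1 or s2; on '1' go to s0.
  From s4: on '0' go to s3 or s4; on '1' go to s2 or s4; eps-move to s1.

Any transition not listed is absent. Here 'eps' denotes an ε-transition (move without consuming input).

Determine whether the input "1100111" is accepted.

No

Start in {s0}.
Read '1': s0→∅; now ∅.
The set is empty and remains empty for the remaining 6 symbols.
The final set ∅ contains no accepting state.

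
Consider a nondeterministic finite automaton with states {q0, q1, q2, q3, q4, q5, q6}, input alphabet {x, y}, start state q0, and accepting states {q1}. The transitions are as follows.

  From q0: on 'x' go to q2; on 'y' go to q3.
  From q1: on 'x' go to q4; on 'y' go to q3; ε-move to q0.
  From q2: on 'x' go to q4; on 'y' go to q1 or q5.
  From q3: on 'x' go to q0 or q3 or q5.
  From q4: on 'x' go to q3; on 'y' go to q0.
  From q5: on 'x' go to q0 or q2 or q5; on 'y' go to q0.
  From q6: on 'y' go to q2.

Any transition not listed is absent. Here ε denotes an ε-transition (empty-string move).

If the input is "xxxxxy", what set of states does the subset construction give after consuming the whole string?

{q0, q1, q3, q5}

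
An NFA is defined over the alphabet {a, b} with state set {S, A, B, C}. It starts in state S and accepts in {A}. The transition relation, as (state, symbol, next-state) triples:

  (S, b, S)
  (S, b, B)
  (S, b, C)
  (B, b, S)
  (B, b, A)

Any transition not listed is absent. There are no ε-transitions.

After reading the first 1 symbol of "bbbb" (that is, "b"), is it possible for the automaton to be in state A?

No

Start in {S}.
Read 'b': {S} → {S, B, C}.
State A is not in {S, B, C}.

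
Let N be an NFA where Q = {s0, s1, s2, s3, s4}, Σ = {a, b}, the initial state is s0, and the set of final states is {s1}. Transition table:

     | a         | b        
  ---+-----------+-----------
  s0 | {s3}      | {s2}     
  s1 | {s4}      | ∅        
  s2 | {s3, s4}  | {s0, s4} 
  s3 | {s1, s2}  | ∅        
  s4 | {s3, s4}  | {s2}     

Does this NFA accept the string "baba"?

Start in {s0}.
Read 'b': s0→{s2}; now {s2}.
Read 'a': s2→{s3, s4}; now {s3, s4}.
Read 'b': s3→∅, s4→{s2}; now {s2}.
Read 'a': s2→{s3, s4}; now {s3, s4}.
The final set {s3, s4} contains no accepting state.

No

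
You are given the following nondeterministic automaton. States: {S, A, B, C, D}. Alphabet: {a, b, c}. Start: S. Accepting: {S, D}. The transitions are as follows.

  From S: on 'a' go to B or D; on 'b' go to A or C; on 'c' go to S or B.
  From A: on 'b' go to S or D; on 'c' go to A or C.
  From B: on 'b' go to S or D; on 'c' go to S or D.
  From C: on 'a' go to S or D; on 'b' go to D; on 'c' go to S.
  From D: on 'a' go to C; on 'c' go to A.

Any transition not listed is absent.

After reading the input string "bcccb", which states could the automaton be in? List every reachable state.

Start in {S}.
Read 'b': S→{A, C}; now {A, C}.
Read 'c': A→{A, C}, C→{S}; now {S, A, C}.
Read 'c': S→{S, B}, A→{A, C}, C→{S}; now {S, A, B, C}.
Read 'c': S→{S, B}, A→{A, C}, B→{S, D}, C→{S}; now {S, A, B, C, D}.
Read 'b': S→{A, C}, A→{S, D}, B→{S, D}, C→{D}, D→∅; now {S, A, C, D}.

{S, A, C, D}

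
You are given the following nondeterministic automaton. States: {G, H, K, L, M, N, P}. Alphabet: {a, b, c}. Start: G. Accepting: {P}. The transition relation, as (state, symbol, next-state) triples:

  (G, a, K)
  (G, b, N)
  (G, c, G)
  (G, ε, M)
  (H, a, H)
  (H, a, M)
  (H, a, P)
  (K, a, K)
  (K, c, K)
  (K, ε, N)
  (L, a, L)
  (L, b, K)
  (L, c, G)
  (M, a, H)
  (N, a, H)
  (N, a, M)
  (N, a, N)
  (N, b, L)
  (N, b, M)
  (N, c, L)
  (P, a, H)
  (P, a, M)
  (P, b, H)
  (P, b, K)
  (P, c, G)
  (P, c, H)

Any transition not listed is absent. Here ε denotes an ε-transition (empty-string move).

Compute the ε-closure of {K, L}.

Begin with {K, L}.
ε-move K → N; add N.

{K, L, N}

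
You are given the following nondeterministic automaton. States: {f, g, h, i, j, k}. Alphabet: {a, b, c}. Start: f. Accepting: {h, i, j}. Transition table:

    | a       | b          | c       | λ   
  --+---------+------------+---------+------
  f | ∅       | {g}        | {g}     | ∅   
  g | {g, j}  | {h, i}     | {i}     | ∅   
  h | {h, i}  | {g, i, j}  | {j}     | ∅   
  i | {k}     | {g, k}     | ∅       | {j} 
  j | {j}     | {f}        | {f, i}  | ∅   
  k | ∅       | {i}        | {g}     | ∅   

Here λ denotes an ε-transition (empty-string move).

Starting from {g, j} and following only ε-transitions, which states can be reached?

Begin with {g, j}.
No ε-moves leave this set, so the closure equals the set itself.

{g, j}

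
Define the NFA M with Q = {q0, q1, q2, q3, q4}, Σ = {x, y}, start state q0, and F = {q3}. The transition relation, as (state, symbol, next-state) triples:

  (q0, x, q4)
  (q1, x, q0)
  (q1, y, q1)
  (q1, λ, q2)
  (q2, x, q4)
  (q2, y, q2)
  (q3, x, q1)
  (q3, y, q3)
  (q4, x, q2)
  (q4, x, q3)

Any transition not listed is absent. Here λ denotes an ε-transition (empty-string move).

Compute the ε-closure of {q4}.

{q4}

Begin with {q4}.
No ε-moves leave this set, so the closure equals the set itself.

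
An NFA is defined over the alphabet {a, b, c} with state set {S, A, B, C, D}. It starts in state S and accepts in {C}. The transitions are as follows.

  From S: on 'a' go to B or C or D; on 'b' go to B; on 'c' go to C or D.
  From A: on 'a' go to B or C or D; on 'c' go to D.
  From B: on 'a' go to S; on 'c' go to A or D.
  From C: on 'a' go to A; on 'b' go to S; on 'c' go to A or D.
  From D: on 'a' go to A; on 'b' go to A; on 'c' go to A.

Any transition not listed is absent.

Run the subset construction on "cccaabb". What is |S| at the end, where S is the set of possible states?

1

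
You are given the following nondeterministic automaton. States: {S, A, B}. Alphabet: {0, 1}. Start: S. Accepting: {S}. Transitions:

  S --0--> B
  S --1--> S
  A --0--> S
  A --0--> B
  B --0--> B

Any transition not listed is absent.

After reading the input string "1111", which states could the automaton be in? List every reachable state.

Start in {S}.
Read '1': {S} → {S}.
Read '1': {S} → {S}.
Read '1': {S} → {S}.
Read '1': {S} → {S}.

{S}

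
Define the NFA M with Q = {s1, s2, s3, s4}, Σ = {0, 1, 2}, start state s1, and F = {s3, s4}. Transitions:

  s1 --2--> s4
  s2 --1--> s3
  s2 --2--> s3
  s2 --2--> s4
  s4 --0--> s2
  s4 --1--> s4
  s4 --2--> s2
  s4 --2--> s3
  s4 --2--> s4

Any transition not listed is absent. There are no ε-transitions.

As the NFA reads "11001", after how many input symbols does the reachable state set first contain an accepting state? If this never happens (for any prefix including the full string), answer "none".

Start in {s1}.
Read '1': {s1} → ∅.
The set is empty and remains empty for the remaining 4 symbols.
No reachable set along the way intersects F.

none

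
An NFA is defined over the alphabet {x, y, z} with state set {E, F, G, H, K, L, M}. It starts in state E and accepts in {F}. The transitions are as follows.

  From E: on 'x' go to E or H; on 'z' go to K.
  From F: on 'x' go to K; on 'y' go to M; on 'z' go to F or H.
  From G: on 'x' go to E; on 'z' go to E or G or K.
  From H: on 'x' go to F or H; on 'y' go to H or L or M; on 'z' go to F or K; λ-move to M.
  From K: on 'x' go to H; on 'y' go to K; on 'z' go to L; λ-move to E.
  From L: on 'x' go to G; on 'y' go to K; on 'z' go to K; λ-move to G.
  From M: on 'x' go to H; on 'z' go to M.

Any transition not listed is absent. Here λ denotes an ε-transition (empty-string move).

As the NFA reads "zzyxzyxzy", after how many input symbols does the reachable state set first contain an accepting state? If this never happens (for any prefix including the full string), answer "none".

5

Start in {E}.
Read 'z': E→{K}; union {K}; ε-closure = {E, K}.
Read 'z': E→{K}, K→{L}; union {K, L}; ε-closure = {E, G, K, L}.
Read 'y': E→∅, G→∅, K→{K}, L→{K}; union {K}; ε-closure = {E, K}.
Read 'x': E→{E, H}, K→{H}; union {E, H}; ε-closure = {E, H, M}.
Read 'z': E→{K}, H→{F, K}, M→{M}; union {F, K, M}; ε-closure = {E, F, K, M}.
None of the earlier sets intersect F, but {E, F, K, M} does.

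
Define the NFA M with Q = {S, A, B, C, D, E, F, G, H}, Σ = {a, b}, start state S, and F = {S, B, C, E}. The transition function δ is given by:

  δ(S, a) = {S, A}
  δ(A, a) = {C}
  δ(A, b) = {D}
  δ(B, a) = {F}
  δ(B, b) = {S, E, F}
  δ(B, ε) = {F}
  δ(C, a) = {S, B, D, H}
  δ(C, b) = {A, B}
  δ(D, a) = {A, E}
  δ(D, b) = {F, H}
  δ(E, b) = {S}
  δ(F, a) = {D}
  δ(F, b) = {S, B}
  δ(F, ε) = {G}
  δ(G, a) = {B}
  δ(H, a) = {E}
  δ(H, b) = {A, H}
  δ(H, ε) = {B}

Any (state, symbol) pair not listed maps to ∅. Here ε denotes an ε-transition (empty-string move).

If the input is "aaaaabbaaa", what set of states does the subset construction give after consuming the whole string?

{S, A, B, C, D, E, F, G, H}

Start in {S}.
Read 'a': S→{S, A}; now {S, A}.
Read 'a': S→{S, A}, A→{C}; now {S, A, C}.
Read 'a': S→{S, A}, A→{C}, C→{S, B, D, H}; union {S, A, B, C, D, H}; ε-closure = {S, A, B, C, D, F, G, H}.
Read 'a': S→{S, A}, A→{C}, B→{F}, C→{S, B, D, H}, D→{A, E}, F→{D}, G→{B}, H→{E}; union {S, A, B, C, D, E, F, H}; ε-closure = {S, A, B, C, D, E, F, G, H}.
Read 'a': S→{S, A}, A→{C}, B→{F}, C→{S, B, D, H}, D→{A, E}, E→∅, F→{D}, G→{B}, H→{E}; union {S, A, B, C, D, E, F, H}; ε-closure = {S, A, B, C, D, E, F, G, H}.
Read 'b': S→∅, A→{D}, B→{S, E, F}, C→{A, B}, D→{F, H}, E→{S}, F→{S, B}, G→∅, H→{A, H}; union {S, A, B, D, E, F, H}; ε-closure = {S, A, B, D, E, F, G, H}.
Read 'b': S→∅, A→{D}, B→{S, E, F}, D→{F, H}, E→{S}, F→{S, B}, G→∅, H→{A, H}; union {S, A, B, D, E, F, H}; ε-closure = {S, A, B, D, E, F, G, H}.
Read 'a': S→{S, A}, A→{C}, B→{F}, D→{A, E}, E→∅, F→{D}, G→{B}, H→{E}; union {S, A, B, C, D, E, F}; ε-closure = {S, A, B, C, D, E, F, G}.
Read 'a': S→{S, A}, A→{C}, B→{F}, C→{S, B, D, H}, D→{A, E}, E→∅, F→{D}, G→{B}; union {S, A, B, C, D, E, F, H}; ε-closure = {S, A, B, C, D, E, F, G, H}.
Read 'a': S→{S, A}, A→{C}, B→{F}, C→{S, B, D, H}, D→{A, E}, E→∅, F→{D}, G→{B}, H→{E}; union {S, A, B, C, D, E, F, H}; ε-closure = {S, A, B, C, D, E, F, G, H}.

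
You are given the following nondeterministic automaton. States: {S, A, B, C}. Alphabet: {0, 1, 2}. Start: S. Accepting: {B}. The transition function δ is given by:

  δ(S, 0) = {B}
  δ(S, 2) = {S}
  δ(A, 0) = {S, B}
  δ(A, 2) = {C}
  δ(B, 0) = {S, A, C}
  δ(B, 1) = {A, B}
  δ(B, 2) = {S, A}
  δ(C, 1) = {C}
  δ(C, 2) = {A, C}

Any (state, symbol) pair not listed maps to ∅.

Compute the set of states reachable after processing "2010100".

Start in {S}.
Read '2': {S} → {S}.
Read '0': {S} → {B}.
Read '1': {B} → {A, B}.
Read '0': {A, B} → {S, A, B, C}.
Read '1': {S, A, B, C} → {A, B, C}.
Read '0': {A, B, C} → {S, A, B, C}.
Read '0': {S, A, B, C} → {S, A, B, C}.

{S, A, B, C}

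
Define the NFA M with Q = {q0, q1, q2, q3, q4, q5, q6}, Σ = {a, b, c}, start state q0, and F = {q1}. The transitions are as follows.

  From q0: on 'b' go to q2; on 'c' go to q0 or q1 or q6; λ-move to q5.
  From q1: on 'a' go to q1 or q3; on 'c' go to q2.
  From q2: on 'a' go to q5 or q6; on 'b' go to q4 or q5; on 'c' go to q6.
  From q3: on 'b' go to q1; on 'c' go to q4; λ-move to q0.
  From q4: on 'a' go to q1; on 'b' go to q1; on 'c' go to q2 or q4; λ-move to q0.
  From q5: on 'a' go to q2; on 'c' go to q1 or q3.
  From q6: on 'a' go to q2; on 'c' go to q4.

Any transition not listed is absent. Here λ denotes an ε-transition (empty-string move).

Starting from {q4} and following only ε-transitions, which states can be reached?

{q0, q4, q5}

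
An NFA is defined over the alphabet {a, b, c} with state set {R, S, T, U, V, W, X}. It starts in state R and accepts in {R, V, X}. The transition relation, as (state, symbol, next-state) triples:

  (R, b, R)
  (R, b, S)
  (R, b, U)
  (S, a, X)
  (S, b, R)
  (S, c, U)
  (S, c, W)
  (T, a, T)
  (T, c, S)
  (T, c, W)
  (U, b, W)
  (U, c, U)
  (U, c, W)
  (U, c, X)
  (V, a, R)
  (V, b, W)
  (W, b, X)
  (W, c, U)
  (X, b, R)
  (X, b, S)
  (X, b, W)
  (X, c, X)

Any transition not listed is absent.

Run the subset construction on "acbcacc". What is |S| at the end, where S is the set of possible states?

0

Start in {R}.
Read 'a': R→∅; now ∅.
The set is empty and remains empty for the remaining 6 symbols.
That set has 0 states.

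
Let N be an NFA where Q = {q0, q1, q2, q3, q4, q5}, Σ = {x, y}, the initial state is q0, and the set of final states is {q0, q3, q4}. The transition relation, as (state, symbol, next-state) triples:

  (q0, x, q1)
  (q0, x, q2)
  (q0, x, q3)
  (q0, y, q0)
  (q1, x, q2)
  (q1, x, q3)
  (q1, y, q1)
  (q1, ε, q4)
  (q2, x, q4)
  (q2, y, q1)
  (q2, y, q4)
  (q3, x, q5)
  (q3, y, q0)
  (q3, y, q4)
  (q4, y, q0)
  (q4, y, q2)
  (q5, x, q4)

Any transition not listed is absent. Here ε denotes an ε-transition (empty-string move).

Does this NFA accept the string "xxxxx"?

No

Start in {q0}.
Read 'x': q0→{q1, q2, q3}; union {q1, q2, q3}; ε-closure = {q1, q2, q3, q4}.
Read 'x': q1→{q2, q3}, q2→{q4}, q3→{q5}, q4→∅; now {q2, q3, q4, q5}.
Read 'x': q2→{q4}, q3→{q5}, q4→∅, q5→{q4}; now {q4, q5}.
Read 'x': q4→∅, q5→{q4}; now {q4}.
Read 'x': q4→∅; now ∅.
The final set ∅ contains no accepting state.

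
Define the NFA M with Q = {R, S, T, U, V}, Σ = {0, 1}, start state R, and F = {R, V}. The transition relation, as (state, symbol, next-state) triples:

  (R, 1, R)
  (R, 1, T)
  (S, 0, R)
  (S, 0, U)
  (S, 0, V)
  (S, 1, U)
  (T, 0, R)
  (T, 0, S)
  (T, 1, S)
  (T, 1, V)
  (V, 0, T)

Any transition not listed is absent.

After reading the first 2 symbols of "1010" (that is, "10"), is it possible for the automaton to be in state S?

Yes

Start in {R}.
Read '1': {R} → {R, T}.
Read '0': {R, T} → {R, S}.
State S is in {R, S}.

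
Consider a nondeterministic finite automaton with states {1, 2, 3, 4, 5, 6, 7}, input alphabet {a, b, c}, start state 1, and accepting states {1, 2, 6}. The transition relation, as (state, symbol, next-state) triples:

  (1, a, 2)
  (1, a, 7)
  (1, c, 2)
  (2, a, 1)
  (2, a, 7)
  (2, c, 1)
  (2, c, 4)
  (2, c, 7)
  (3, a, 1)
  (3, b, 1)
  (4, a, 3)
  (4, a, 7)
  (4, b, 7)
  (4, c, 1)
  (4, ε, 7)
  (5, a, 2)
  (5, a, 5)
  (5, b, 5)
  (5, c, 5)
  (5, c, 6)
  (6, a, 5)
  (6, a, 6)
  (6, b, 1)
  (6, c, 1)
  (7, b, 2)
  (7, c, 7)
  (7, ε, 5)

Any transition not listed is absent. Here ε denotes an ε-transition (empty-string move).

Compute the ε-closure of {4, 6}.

{4, 5, 6, 7}

Begin with {4, 6}.
ε-move 4 → 7; add 7.
ε-move 7 → 5; add 5.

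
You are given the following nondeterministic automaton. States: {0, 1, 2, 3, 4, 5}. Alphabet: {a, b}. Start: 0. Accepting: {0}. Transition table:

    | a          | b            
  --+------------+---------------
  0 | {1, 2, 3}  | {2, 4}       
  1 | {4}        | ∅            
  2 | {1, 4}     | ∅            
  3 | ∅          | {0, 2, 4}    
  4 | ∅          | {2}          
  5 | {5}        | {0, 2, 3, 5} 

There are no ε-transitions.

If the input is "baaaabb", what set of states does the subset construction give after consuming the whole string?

Start in {0}.
Read 'b': {0} → {2, 4}.
Read 'a': {2, 4} → {1, 4}.
Read 'a': {1, 4} → {4}.
Read 'a': {4} → ∅.
The set is empty and remains empty for the remaining 3 symbols.

∅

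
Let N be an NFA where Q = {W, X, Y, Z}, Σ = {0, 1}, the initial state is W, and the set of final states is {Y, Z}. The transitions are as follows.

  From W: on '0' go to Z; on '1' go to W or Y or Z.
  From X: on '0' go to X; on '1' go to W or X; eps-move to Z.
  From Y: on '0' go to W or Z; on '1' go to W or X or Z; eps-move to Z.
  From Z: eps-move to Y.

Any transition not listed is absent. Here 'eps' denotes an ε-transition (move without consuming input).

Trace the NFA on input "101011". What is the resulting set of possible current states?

Start in {W}.
Read '1': {W} → {W, Y, Z}.
Read '0': {W, Y, Z} → {W, Y, Z}.
Read '1': {W, Y, Z} → {W, X, Y, Z}.
Read '0': {W, X, Y, Z} → {W, X, Y, Z}.
Read '1': {W, X, Y, Z} → {W, X, Y, Z}.
Read '1': {W, X, Y, Z} → {W, X, Y, Z}.

{W, X, Y, Z}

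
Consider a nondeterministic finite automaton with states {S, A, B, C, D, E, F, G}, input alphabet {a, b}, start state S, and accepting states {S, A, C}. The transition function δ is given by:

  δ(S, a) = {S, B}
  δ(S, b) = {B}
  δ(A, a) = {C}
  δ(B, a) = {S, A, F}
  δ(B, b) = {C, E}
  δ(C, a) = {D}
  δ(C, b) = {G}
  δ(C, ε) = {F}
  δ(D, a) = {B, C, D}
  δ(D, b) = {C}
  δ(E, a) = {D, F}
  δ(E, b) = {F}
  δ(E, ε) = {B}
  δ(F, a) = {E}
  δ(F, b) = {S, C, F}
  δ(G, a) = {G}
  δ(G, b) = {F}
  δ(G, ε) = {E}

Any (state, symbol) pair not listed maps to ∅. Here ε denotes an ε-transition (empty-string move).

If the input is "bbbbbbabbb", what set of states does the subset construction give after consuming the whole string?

{S, B, C, E, F, G}

Start in {S}.
Read 'b': S→{B}; now {B}.
Read 'b': B→{C, E}; union {C, E}; ε-closure = {B, C, E, F}.
Read 'b': B→{C, E}, C→{G}, E→{F}, F→{S, C, F}; union {S, C, E, F, G}; ε-closure = {S, B, C, E, F, G}.
Read 'b': S→{B}, B→{C, E}, C→{G}, E→{F}, F→{S, C, F}, G→{F}; now {S, B, C, E, F, G}.
Read 'b': S→{B}, B→{C, E}, C→{G}, E→{F}, F→{S, C, F}, G→{F}; now {S, B, C, E, F, G}.
Read 'b': S→{B}, B→{C, E}, C→{G}, E→{F}, F→{S, C, F}, G→{F}; now {S, B, C, E, F, G}.
Read 'a': S→{S, B}, B→{S, A, F}, C→{D}, E→{D, F}, F→{E}, G→{G}; now {S, A, B, D, E, F, G}.
Read 'b': S→{B}, A→∅, B→{C, E}, D→{C}, E→{F}, F→{S, C, F}, G→{F}; now {S, B, C, E, F}.
Read 'b': S→{B}, B→{C, E}, C→{G}, E→{F}, F→{S, C, F}; now {S, B, C, E, F, G}.
Read 'b': S→{B}, B→{C, E}, C→{G}, E→{F}, F→{S, C, F}, G→{F}; now {S, B, C, E, F, G}.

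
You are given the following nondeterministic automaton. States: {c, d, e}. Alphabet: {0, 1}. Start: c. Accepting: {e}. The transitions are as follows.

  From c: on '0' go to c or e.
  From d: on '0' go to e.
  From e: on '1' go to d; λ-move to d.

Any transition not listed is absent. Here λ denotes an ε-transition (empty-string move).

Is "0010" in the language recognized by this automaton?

Yes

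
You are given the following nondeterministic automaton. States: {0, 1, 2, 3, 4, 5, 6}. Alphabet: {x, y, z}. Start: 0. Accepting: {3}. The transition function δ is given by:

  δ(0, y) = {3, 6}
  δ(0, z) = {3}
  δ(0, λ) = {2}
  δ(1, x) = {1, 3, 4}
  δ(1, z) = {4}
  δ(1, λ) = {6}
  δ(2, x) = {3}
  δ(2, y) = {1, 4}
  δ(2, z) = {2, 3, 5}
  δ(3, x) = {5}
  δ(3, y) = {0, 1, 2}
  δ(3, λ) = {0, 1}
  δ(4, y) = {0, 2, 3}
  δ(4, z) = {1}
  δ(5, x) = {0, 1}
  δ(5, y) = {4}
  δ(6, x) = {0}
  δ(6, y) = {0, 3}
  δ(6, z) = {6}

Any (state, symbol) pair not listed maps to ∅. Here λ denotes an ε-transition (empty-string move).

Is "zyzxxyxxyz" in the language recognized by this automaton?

Start: ε-closure({0}) = {0, 2}.
Read 'z': {0, 2} → {0, 1, 2, 3, 5, 6}.
Read 'y': {0, 1, 2, 3, 5, 6} → {0, 1, 2, 3, 4, 6}.
Read 'z': {0, 1, 2, 3, 4, 6} → {0, 1, 2, 3, 4, 5, 6}.
Read 'x': {0, 1, 2, 3, 4, 5, 6} → {0, 1, 2, 3, 4, 5, 6}.
Read 'x': {0, 1, 2, 3, 4, 5, 6} → {0, 1, 2, 3, 4, 5, 6}.
Read 'y': {0, 1, 2, 3, 4, 5, 6} → {0, 1, 2, 3, 4, 6}.
Read 'x': {0, 1, 2, 3, 4, 6} → {0, 1, 2, 3, 4, 5, 6}.
Read 'x': {0, 1, 2, 3, 4, 5, 6} → {0, 1, 2, 3, 4, 5, 6}.
Read 'y': {0, 1, 2, 3, 4, 5, 6} → {0, 1, 2, 3, 4, 6}.
Read 'z': {0, 1, 2, 3, 4, 6} → {0, 1, 2, 3, 4, 5, 6}.
The final set {0, 1, 2, 3, 4, 5, 6} contains the accepting state 3.

Yes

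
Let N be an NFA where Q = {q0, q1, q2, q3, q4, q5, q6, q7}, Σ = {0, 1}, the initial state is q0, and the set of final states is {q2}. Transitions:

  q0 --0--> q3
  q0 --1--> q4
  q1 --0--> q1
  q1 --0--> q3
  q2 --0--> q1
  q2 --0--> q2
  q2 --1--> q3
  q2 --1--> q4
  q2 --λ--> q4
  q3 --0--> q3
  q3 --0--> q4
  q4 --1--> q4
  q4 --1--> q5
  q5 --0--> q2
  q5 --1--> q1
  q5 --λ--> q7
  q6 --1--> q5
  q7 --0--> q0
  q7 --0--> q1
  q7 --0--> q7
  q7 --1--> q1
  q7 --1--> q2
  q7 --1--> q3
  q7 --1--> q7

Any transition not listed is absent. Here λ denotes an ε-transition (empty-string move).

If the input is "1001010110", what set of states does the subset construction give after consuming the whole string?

Start in {q0}.
Read '1': {q0} → {q4}.
Read '0': {q4} → ∅.
The set is empty and remains empty for the remaining 8 symbols.

∅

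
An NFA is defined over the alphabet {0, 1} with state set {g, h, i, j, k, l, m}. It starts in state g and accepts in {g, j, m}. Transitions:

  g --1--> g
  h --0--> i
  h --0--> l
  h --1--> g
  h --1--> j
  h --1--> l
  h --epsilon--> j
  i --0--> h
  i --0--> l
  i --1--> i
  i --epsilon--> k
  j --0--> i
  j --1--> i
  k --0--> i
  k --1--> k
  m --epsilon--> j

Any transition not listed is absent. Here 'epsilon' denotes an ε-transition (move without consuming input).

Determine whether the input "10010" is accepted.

No

Start in {g}.
Read '1': g→{g}; now {g}.
Read '0': g→∅; now ∅.
The set is empty and remains empty for the remaining 3 symbols.
The final set ∅ contains no accepting state.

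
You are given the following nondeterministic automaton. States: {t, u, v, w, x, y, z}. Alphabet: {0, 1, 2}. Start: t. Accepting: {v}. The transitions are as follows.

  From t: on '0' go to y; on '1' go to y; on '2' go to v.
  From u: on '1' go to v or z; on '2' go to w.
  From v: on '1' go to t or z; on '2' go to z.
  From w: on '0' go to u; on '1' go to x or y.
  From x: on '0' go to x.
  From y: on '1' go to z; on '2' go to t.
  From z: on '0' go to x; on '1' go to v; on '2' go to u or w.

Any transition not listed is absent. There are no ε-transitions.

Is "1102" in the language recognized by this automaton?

Start in {t}.
Read '1': {t} → {y}.
Read '1': {y} → {z}.
Read '0': {z} → {x}.
Read '2': {x} → ∅.
The final set ∅ contains no accepting state.

No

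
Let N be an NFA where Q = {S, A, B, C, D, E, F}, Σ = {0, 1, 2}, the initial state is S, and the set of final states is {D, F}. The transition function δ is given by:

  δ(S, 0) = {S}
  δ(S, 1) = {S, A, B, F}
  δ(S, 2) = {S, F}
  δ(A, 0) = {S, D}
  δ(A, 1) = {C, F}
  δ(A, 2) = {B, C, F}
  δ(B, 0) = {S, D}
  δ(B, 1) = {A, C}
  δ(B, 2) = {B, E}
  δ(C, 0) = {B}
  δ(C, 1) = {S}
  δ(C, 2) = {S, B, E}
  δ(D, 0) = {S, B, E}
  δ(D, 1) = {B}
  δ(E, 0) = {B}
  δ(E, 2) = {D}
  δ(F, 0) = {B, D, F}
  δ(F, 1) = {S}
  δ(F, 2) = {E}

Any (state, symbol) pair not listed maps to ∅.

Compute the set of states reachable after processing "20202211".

{S, A, B, C, F}

Start in {S}.
Read '2': S→{S, F}; now {S, F}.
Read '0': S→{S}, F→{B, D, F}; now {S, B, D, F}.
Read '2': S→{S, F}, B→{B, E}, D→∅, F→{E}; now {S, B, E, F}.
Read '0': S→{S}, B→{S, D}, E→{B}, F→{B, D, F}; now {S, B, D, F}.
Read '2': S→{S, F}, B→{B, E}, D→∅, F→{E}; now {S, B, E, F}.
Read '2': S→{S, F}, B→{B, E}, E→{D}, F→{E}; now {S, B, D, E, F}.
Read '1': S→{S, A, B, F}, B→{A, C}, D→{B}, E→∅, F→{S}; now {S, A, B, C, F}.
Read '1': S→{S, A, B, F}, A→{C, F}, B→{A, C}, C→{S}, F→{S}; now {S, A, B, C, F}.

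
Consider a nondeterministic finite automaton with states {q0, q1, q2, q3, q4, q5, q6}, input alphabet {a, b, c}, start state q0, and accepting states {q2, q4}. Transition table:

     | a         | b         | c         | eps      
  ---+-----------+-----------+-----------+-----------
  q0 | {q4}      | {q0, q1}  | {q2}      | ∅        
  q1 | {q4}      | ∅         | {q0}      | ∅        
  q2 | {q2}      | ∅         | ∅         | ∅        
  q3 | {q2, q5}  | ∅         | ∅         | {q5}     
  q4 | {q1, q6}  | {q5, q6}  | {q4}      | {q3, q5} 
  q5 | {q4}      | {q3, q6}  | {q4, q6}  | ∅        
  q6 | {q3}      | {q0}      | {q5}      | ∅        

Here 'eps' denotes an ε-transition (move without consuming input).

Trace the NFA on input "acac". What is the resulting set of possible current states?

{q0, q3, q4, q5, q6}

Start in {q0}.
Read 'a': {q0} → {q3, q4, q5}.
Read 'c': {q3, q4, q5} → {q3, q4, q5, q6}.
Read 'a': {q3, q4, q5, q6} → {q1, q2, q3, q4, q5, q6}.
Read 'c': {q1, q2, q3, q4, q5, q6} → {q0, q3, q4, q5, q6}.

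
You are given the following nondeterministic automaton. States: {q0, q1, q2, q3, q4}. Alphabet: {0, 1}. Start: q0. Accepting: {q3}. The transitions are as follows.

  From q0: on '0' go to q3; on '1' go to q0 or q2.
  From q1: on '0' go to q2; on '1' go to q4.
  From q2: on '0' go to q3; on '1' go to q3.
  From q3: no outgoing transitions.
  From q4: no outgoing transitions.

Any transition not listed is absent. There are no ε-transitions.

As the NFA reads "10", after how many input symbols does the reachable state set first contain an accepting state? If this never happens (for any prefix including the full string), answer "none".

2

Start in {q0}.
Read '1': {q0} → {q0, q2}.
Read '0': {q0, q2} → {q3}.
None of the earlier sets intersect F, but {q3} does.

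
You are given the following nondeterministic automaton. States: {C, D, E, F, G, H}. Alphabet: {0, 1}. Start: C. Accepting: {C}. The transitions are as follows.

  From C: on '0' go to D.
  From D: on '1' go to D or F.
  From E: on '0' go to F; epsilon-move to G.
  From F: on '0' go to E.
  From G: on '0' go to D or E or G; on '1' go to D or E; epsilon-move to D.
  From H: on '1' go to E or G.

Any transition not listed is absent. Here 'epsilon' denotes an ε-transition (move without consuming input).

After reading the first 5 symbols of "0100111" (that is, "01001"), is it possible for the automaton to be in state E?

Start in {C}.
Read '0': C→{D}; now {D}.
Read '1': D→{D, F}; now {D, F}.
Read '0': D→∅, F→{E}; union {E}; ε-closure = {D, E, G}.
Read '0': D→∅, E→{F}, G→{D, E, G}; now {D, E, F, G}.
Read '1': D→{D, F}, E→∅, F→∅, G→{D, E}; union {D, E, F}; ε-closure = {D, E, F, G}.
State E is in {D, E, F, G}.

Yes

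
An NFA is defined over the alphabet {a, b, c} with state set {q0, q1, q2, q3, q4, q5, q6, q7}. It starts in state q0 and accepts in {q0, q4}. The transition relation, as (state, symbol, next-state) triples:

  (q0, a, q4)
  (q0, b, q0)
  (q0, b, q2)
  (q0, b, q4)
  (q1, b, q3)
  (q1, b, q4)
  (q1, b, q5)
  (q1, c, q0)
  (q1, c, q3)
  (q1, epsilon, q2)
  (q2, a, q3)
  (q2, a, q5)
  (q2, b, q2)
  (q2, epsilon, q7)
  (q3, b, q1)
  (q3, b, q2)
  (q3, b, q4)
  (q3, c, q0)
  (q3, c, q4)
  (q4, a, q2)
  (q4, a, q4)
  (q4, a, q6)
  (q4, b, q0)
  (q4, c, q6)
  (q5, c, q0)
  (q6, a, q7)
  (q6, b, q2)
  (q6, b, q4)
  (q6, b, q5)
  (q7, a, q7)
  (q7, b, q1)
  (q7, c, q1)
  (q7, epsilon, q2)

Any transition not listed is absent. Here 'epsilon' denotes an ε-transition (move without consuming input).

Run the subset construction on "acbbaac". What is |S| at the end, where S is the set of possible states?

6

Start in {q0}.
Read 'a': q0→{q4}; now {q4}.
Read 'c': q4→{q6}; now {q6}.
Read 'b': q6→{q2, q4, q5}; union {q2, q4, q5}; ε-closure = {q2, q4, q5, q7}.
Read 'b': q2→{q2}, q4→{q0}, q5→∅, q7→{q1}; union {q0, q1, q2}; ε-closure = {q0, q1, q2, q7}.
Read 'a': q0→{q4}, q1→∅, q2→{q3, q5}, q7→{q7}; union {q3, q4, q5, q7}; ε-closure = {q2, q3, q4, q5, q7}.
Read 'a': q2→{q3, q5}, q3→∅, q4→{q2, q4, q6}, q5→∅, q7→{q7}; now {q2, q3, q4, q5, q6, q7}.
Read 'c': q2→∅, q3→{q0, q4}, q4→{q6}, q5→{q0}, q6→∅, q7→{q1}; union {q0, q1, q4, q6}; ε-closure = {q0, q1, q2, q4, q6, q7}.
That set has 6 states.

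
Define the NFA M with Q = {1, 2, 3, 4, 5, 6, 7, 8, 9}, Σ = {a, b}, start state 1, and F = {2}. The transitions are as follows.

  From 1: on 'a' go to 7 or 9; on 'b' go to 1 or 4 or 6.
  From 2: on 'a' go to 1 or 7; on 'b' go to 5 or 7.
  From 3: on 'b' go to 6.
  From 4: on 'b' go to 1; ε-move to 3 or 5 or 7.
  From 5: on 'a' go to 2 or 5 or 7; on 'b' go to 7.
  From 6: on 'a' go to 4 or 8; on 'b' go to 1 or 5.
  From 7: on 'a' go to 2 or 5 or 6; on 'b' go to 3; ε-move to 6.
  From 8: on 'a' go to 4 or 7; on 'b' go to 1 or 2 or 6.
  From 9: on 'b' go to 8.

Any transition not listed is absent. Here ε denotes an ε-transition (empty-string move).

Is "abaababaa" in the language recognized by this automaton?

Yes

Start in {1}.
Read 'a': 1→{7, 9}; union {7, 9}; ε-closure = {6, 7, 9}.
Read 'b': 6→{1, 5}, 7→{3}, 9→{8}; now {1, 3, 5, 8}.
Read 'a': 1→{7, 9}, 3→∅, 5→{2, 5, 7}, 8→{4, 7}; union {2, 4, 5, 7, 9}; ε-closure = {2, 3, 4, 5, 6, 7, 9}.
Read 'a': 2→{1, 7}, 3→∅, 4→∅, 5→{2, 5, 7}, 6→{4, 8}, 7→{2, 5, 6}, 9→∅; union {1, 2, 4, 5, 6, 7, 8}; ε-closure = {1, 2, 3, 4, 5, 6, 7, 8}.
Read 'b': 1→{1, 4, 6}, 2→{5, 7}, 3→{6}, 4→{1}, 5→{7}, 6→{1, 5}, 7→{3}, 8→{1, 2, 6}; now {1, 2, 3, 4, 5, 6, 7}.
Read 'a': 1→{7, 9}, 2→{1, 7}, 3→∅, 4→∅, 5→{2, 5, 7}, 6→{4, 8}, 7→{2, 5, 6}; union {1, 2, 4, 5, 6, 7, 8, 9}; ε-closure = {1, 2, 3, 4, 5, 6, 7, 8, 9}.
Read 'b': 1→{1, 4, 6}, 2→{5, 7}, 3→{6}, 4→{1}, 5→{7}, 6→{1, 5}, 7→{3}, 8→{1, 2, 6}, 9→{8}; now {1, 2, 3, 4, 5, 6, 7, 8}.
Read 'a': 1→{7, 9}, 2→{1, 7}, 3→∅, 4→∅, 5→{2, 5, 7}, 6→{4, 8}, 7→{2, 5, 6}, 8→{4, 7}; union {1, 2, 4, 5, 6, 7, 8, 9}; ε-closure = {1, 2, 3, 4, 5, 6, 7, 8, 9}.
Read 'a': 1→{7, 9}, 2→{1, 7}, 3→∅, 4→∅, 5→{2, 5, 7}, 6→{4, 8}, 7→{2, 5, 6}, 8→{4, 7}, 9→∅; union {1, 2, 4, 5, 6, 7, 8, 9}; ε-closure = {1, 2, 3, 4, 5, 6, 7, 8, 9}.
The final set {1, 2, 3, 4, 5, 6, 7, 8, 9} contains the accepting state 2.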